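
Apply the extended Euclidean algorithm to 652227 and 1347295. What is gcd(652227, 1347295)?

1

Repeated division:
1347295 = 2·652227 + 42841
652227 = 15·42841 + 9612
42841 = 4·9612 + 4393
9612 = 2·4393 + 826
4393 = 5·826 + 263
826 = 3·263 + 37
263 = 7·37 + 4
37 = 9·4 + 1
4 = 4·1 + 0
gcd(652227, 1347295) = 1.
Back-substituting:
1 = 37 − 9·4
1 = −9·263 + 64·37
1 = 64·826 − 201·263
1 = −201·4393 + 1069·826
1 = 1069·9612 − 2339·4393
1 = −2339·42841 + 10425·9612
1 = 10425·652227 − 158714·42841
1 = −158714·1347295 + 327853·652227
So 1 = (-158714)·1347295 + (327853)·652227.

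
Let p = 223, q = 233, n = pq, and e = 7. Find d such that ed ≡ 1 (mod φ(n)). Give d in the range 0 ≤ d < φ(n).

φ(n) = (p−1)(q−1) = 222·232 = 51504.
Need d with 7·d ≡ 1 (mod 51504). Apply the extended Euclidean algorithm:
51504 = 7357*7 + 5
7 = 1*5 + 2
5 = 2*2 + 1
2 = 2*1 + 0
Back-substitute:
1 = 5 − 2·2
1 = −2·7 + 3·5
1 = 3·51504 − 22073·7
So 7·(-22073) ≡ 1 (mod 51504), hence d ≡ -22073 ≡ 29431 (mod 51504).

29431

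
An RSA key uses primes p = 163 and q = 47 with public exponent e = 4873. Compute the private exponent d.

φ(n) = (p−1)(q−1) = 162·46 = 7452.
Need d with 4873·d ≡ 1 (mod 7452). Apply the extended Euclidean algorithm:
7452 = 1×4873 + 2579
4873 = 1×2579 + 2294
2579 = 1×2294 + 285
2294 = 8×285 + 14
285 = 20×14 + 5
14 = 2×5 + 4
5 = 1×4 + 1
4 = 4×1 + 0
Back-substitute:
1 = 5 − 4
1 = −14 + 3·5
1 = 3·285 − 61·14
1 = −61·2294 + 491·285
1 = 491·2579 − 552·2294
1 = −552·4873 + 1043·2579
1 = 1043·7452 − 1595·4873
So 4873·(-1595) ≡ 1 (mod 7452), hence d ≡ -1595 ≡ 5857 (mod 7452).

5857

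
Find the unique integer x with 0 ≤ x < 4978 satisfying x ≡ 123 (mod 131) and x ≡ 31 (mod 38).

Write x = 123 + 131·k. Then 131·k ≡ 31 − 123 ≡ 22 (mod 38).
Need 131⁻¹ mod 38. Extended Euclid on (38, 17):
38 = 2*17 + 4
17 = 4*4 + 1
4 = 4*1 + 0
Back-substitute:
1 = 17 − 4·4
1 = −4·38 + 9·17
131⁻¹ ≡ 9 (mod 38), so k ≡ 9·22 ≡ 8 (mod 38).
x = 123 + 131·8 = 1171.

1171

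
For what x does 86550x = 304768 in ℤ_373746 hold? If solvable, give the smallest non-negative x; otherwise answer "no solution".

no solution

gcd(86550, 373746):
373746 = 4×86550 + 27546
86550 = 3×27546 + 3912
27546 = 7×3912 + 162
3912 = 24×162 + 24
162 = 6×24 + 18
24 = 1×18 + 6
18 = 3×6 + 0
gcd = 6, but 6 ∤ 304768, so the congruence has no solution.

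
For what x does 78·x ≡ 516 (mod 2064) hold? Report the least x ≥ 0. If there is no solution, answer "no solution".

First find gcd(78, 2064):
2064 = 26×78 + 36
78 = 2×36 + 6
36 = 6×6 + 0
gcd = 6 and 6 | 516, so solutions exist. Divide through by 6: 13x ≡ 86 (mod 344).
Now find 13⁻¹ mod 344:
344 = 26·13 + 6
13 = 2·6 + 1
6 = 6·1 + 0
Back-substitute:
1 = 13 − 2·6
1 = −2·344 + 53·13
So 13⁻¹ ≡ 53 (mod 344).
Then x ≡ 53·86 ≡ 86 (mod 344); the smallest non-negative solution is x = 86.

86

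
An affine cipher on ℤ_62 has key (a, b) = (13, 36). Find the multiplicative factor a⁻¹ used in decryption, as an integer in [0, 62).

Apply the Euclidean algorithm to 62 and 13:
62 = 4×13 + 10
13 = 1×10 + 3
10 = 3×3 + 1
3 = 3×1 + 0
Since gcd(13, 62) = 1, back-substitute to write 1 as a combination:
1 = 10 − 3·3
1 = −3·13 + 4·10
1 = 4·62 − 19·13
So 13·(-19) ≡ 1 (mod 62), and -19 ≡ 43 (mod 62).

43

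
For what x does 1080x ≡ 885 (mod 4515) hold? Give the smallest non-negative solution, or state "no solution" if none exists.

First find gcd(1080, 4515):
4515 = 4×1080 + 195
1080 = 5×195 + 105
195 = 1×105 + 90
105 = 1×90 + 15
90 = 6×15 + 0
gcd = 15 and 15 | 885, so solutions exist. Divide through by 15: 72x ≡ 59 (mod 301).
Now find 72⁻¹ mod 301:
301 = 4*72 + 13
72 = 5*13 + 7
13 = 1*7 + 6
7 = 1*6 + 1
6 = 6*1 + 0
Back-substitute:
1 = 7 − 6
1 = −13 + 2·7
1 = 2·72 − 11·13
1 = −11·301 + 46·72
So 72⁻¹ ≡ 46 (mod 301).
Then x ≡ 46·59 ≡ 5 (mod 301); the smallest non-negative solution is x = 5.

5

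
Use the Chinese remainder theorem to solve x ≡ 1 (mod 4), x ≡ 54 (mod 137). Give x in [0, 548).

465

Write x = 1 + 4·k. Then 4·k ≡ 54 − 1 ≡ 53 (mod 137).
Need 4⁻¹ mod 137. Extended Euclid on (137, 4):
137 = 34·4 + 1
4 = 4·1 + 0
Back-substitute:
1 = 137 − 34·4
4⁻¹ ≡ 103 (mod 137), so k ≡ 103·53 ≡ 116 (mod 137).
x = 1 + 4·116 = 465.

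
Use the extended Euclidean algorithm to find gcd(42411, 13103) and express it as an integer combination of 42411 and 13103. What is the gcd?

Repeated division:
42411 = 3×13103 + 3102
13103 = 4×3102 + 695
3102 = 4×695 + 322
695 = 2×322 + 51
322 = 6×51 + 16
51 = 3×16 + 3
16 = 5×3 + 1
3 = 3×1 + 0
gcd(42411, 13103) = 1.
Express as a combination:
1 = 16 − 5·3
1 = −5·51 + 16·16
1 = 16·322 − 101·51
1 = −101·695 + 218·322
1 = 218·3102 − 973·695
1 = −973·13103 + 4110·3102
1 = 4110·42411 − 13303·13103
So 1 = (4110)·42411 + (-13303)·13103.

1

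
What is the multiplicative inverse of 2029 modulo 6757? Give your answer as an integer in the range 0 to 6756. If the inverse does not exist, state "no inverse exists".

5335

Run Euclid on (6757, 2029):
6757 = 3×2029 + 670
2029 = 3×670 + 19
670 = 35×19 + 5
19 = 3×5 + 4
5 = 1×4 + 1
4 = 4×1 + 0
gcd = 1, so the inverse exists. Back-substitute:
1 = 5 − 4
1 = −19 + 4·5
1 = 4·670 − 141·19
1 = −141·2029 + 427·670
1 = 427·6757 − 1422·2029
Hence 2029⁻¹ ≡ -1422 ≡ 5335 (mod 6757).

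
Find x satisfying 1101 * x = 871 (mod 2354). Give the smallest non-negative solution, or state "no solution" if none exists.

35

First find gcd(1101, 2354):
2354 = 2·1101 + 152
1101 = 7·152 + 37
152 = 4·37 + 4
37 = 9·4 + 1
4 = 4·1 + 0
gcd = 1, so a unique solution mod 2354 exists.
Back-substitute for the Bézout coefficients:
1 = 37 − 9·4
1 = −9·152 + 37·37
1 = 37·1101 − 268·152
1 = −268·2354 + 573·1101
So 1101·(573) ≡ 1 (mod 2354), giving 1101⁻¹ ≡ 573.
x ≡ 1101⁻¹·871 ≡ 573·871 ≡ 35 (mod 2354).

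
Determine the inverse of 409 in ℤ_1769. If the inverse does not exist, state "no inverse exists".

532

Apply the Euclidean algorithm to 1769 and 409:
1769 = 4*409 + 133
409 = 3*133 + 10
133 = 13*10 + 3
10 = 3*3 + 1
3 = 3*1 + 0
Since gcd(409, 1769) = 1, back-substitute to write 1 as a combination:
1 = 10 − 3·3
1 = −3·133 + 40·10
1 = 40·409 − 123·133
1 = −123·1769 + 532·409
So 409·532 ≡ 1 (mod 1769).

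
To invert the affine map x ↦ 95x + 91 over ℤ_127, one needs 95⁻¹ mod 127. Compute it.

123

gcd(127, 95) by repeated division:
127 = 1·95 + 32
95 = 2·32 + 31
32 = 1·31 + 1
31 = 31·1 + 0
The gcd is 1. Working backward:
1 = 32 − 31
1 = −95 + 3·32
1 = 3·127 − 4·95
Thus 95·(-4) ≡ 1 (mod 127); reducing, -4 mod 127 = 123.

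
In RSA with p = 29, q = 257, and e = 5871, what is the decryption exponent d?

1039

φ(n) = (p−1)(q−1) = 28·256 = 7168.
Need d with 5871·d ≡ 1 (mod 7168). Apply the extended Euclidean algorithm:
7168 = 1·5871 + 1297
5871 = 4·1297 + 683
1297 = 1·683 + 614
683 = 1·614 + 69
614 = 8·69 + 62
69 = 1·62 + 7
62 = 8·7 + 6
7 = 1·6 + 1
6 = 6·1 + 0
Back-substitute:
1 = 7 − 6
1 = −62 + 9·7
1 = 9·69 − 10·62
1 = −10·614 + 89·69
1 = 89·683 − 99·614
1 = −99·1297 + 188·683
1 = 188·5871 − 851·1297
1 = −851·7168 + 1039·5871
So 5871·1039 ≡ 1 (mod 7168), hence d = 1039.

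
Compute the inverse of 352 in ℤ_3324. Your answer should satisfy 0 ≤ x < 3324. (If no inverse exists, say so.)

no inverse exists

Euclidean algorithm on 3324, 352:
3324 = 9×352 + 156
352 = 2×156 + 40
156 = 3×40 + 36
40 = 1×36 + 4
36 = 9×4 + 0
Since gcd = 4 > 1, 352 is not a unit mod 3324.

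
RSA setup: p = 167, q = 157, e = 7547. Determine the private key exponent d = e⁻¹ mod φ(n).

φ(n) = (p−1)(q−1) = 166·156 = 25896.
Need d with 7547·d ≡ 1 (mod 25896). Apply the extended Euclidean algorithm:
25896 = 3×7547 + 3255
7547 = 2×3255 + 1037
3255 = 3×1037 + 144
1037 = 7×144 + 29
144 = 4×29 + 28
29 = 1×28 + 1
28 = 28×1 + 0
Back-substitute:
1 = 29 − 28
1 = −144 + 5·29
1 = 5·1037 − 36·144
1 = −36·3255 + 113·1037
1 = 113·7547 − 262·3255
1 = −262·25896 + 899·7547
So 7547·899 ≡ 1 (mod 25896), hence d = 899.

899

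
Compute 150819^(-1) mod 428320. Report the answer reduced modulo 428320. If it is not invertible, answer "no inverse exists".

11499

gcd(428320, 150819) by repeated division:
428320 = 2*150819 + 126682
150819 = 1*126682 + 24137
126682 = 5*24137 + 5997
24137 = 4*5997 + 149
5997 = 40*149 + 37
149 = 4*37 + 1
37 = 37*1 + 0
The gcd is 1. Working backward:
1 = 149 − 4·37
1 = −4·5997 + 161·149
1 = 161·24137 − 648·5997
1 = −648·126682 + 3401·24137
1 = 3401·150819 − 4049·126682
1 = −4049·428320 + 11499·150819
So 150819·11499 ≡ 1 (mod 428320).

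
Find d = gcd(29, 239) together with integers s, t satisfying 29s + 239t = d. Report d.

1

Apply Euclid's algorithm to 239 and 29:
239 = 8*29 + 7
29 = 4*7 + 1
7 = 7*1 + 0
gcd(29, 239) = 1.
Back-substituting:
1 = 29 − 4·7
1 = −4·239 + 33·29
So 1 = (-4)·239 + (33)·29.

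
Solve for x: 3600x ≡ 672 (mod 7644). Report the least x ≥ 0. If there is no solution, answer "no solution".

238

First find gcd(3600, 7644):
7644 = 2·3600 + 444
3600 = 8·444 + 48
444 = 9·48 + 12
48 = 4·12 + 0
gcd = 12 and 12 | 672, so solutions exist. Divide through by 12: 300x ≡ 56 (mod 637).
Now find 300⁻¹ mod 637:
637 = 2·300 + 37
300 = 8·37 + 4
37 = 9·4 + 1
4 = 4·1 + 0
Back-substitute:
1 = 37 − 9·4
1 = −9·300 + 73·37
1 = 73·637 − 155·300
So 300·(-155) ≡ 1 (mod 637), i.e. 300⁻¹ ≡ 482.
Then x ≡ 482·56 ≡ 238 (mod 637); the smallest non-negative solution is x = 238.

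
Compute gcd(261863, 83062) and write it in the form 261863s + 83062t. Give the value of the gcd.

7

Repeated division:
261863 = 3*83062 + 12677
83062 = 6*12677 + 7000
12677 = 1*7000 + 5677
7000 = 1*5677 + 1323
5677 = 4*1323 + 385
1323 = 3*385 + 168
385 = 2*168 + 49
168 = 3*49 + 21
49 = 2*21 + 7
21 = 3*7 + 0
gcd(261863, 83062) = 7.
Back-substituting:
7 = 49 − 2·21
7 = −2·168 + 7·49
7 = 7·385 − 16·168
7 = −16·1323 + 55·385
7 = 55·5677 − 236·1323
7 = −236·7000 + 291·5677
7 = 291·12677 − 527·7000
7 = −527·83062 + 3453·12677
7 = 3453·261863 − 10886·83062
So 7 = (3453)·261863 + (-10886)·83062.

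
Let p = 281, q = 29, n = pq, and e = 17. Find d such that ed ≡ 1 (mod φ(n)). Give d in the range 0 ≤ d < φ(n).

φ(n) = (p−1)(q−1) = 280·28 = 7840.
Need d with 17·d ≡ 1 (mod 7840). Apply the extended Euclidean algorithm:
7840 = 461*17 + 3
17 = 5*3 + 2
3 = 1*2 + 1
2 = 2*1 + 0
Back-substitute:
1 = 3 − 2
1 = −17 + 6·3
1 = 6·7840 − 2767·17
So 17·(-2767) ≡ 1 (mod 7840), hence d ≡ -2767 ≡ 5073 (mod 7840).

5073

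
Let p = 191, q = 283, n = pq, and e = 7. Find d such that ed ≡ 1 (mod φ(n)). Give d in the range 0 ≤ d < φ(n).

22963

φ(n) = (p−1)(q−1) = 190·282 = 53580.
Need d with 7·d ≡ 1 (mod 53580). Apply the extended Euclidean algorithm:
53580 = 7654·7 + 2
7 = 3·2 + 1
2 = 2·1 + 0
Back-substitute:
1 = 7 − 3·2
1 = −3·53580 + 22963·7
So 7·22963 ≡ 1 (mod 53580), hence d = 22963.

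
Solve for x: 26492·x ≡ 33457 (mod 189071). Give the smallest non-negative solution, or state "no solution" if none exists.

7859

First find gcd(26492, 189071):
189071 = 7*26492 + 3627
26492 = 7*3627 + 1103
3627 = 3*1103 + 318
1103 = 3*318 + 149
318 = 2*149 + 20
149 = 7*20 + 9
20 = 2*9 + 2
9 = 4*2 + 1
2 = 2*1 + 0
gcd = 1, so a unique solution mod 189071 exists.
Back-substitute for the Bézout coefficients:
1 = 9 − 4·2
1 = −4·20 + 9·9
1 = 9·149 − 67·20
1 = −67·318 + 143·149
1 = 143·1103 − 496·318
1 = −496·3627 + 1631·1103
1 = 1631·26492 − 11913·3627
1 = −11913·189071 + 85022·26492
So 26492·(85022) ≡ 1 (mod 189071), giving 26492⁻¹ ≡ 85022.
x ≡ 26492⁻¹·33457 ≡ 85022·33457 ≡ 7859 (mod 189071).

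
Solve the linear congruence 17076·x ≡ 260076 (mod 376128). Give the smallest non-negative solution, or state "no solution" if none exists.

First find gcd(17076, 376128):
376128 = 22·17076 + 456
17076 = 37·456 + 204
456 = 2·204 + 48
204 = 4·48 + 12
48 = 4·12 + 0
gcd = 12 and 12 | 260076, so solutions exist. Divide through by 12: 1423x ≡ 21673 (mod 31344).
Now find 1423⁻¹ mod 31344:
31344 = 22*1423 + 38
1423 = 37*38 + 17
38 = 2*17 + 4
17 = 4*4 + 1
4 = 4*1 + 0
Back-substitute:
1 = 17 − 4·4
1 = −4·38 + 9·17
1 = 9·1423 − 337·38
1 = −337·31344 + 7423·1423
So 1423⁻¹ ≡ 7423 (mod 31344).
Then x ≡ 7423·21673 ≡ 21271 (mod 31344); the smallest non-negative solution is x = 21271.

21271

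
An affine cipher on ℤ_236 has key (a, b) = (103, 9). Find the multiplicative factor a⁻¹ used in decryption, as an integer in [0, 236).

gcd(236, 103) by repeated division:
236 = 2×103 + 30
103 = 3×30 + 13
30 = 2×13 + 4
13 = 3×4 + 1
4 = 4×1 + 0
Since gcd(103, 236) = 1, back-substitute to write 1 as a combination:
1 = 13 − 3·4
1 = −3·30 + 7·13
1 = 7·103 − 24·30
1 = −24·236 + 55·103
So 103·55 ≡ 1 (mod 236).

55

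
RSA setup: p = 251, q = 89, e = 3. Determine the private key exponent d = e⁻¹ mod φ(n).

φ(n) = (p−1)(q−1) = 250·88 = 22000.
Need d with 3·d ≡ 1 (mod 22000). Apply the extended Euclidean algorithm:
22000 = 7333×3 + 1
3 = 3×1 + 0
Back-substitute:
1 = 22000 − 7333·3
So 3·(-7333) ≡ 1 (mod 22000), hence d ≡ -7333 ≡ 14667 (mod 22000).

14667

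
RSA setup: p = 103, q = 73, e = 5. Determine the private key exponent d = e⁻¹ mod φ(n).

φ(n) = (p−1)(q−1) = 102·72 = 7344.
Need d with 5·d ≡ 1 (mod 7344). Apply the extended Euclidean algorithm:
7344 = 1468×5 + 4
5 = 1×4 + 1
4 = 4×1 + 0
Back-substitute:
1 = 5 − 4
1 = −7344 + 1469·5
So 5·1469 ≡ 1 (mod 7344), hence d = 1469.

1469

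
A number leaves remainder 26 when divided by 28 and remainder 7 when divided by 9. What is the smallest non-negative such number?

250

Write x = 26 + 28·k. Then 28·k ≡ 7 − 26 ≡ 8 (mod 9).
Need 28⁻¹ mod 9. Extended Euclid on (9, 1):
9 = 9·1 + 0
28⁻¹ ≡ 1 (mod 9), so k ≡ 1·8 ≡ 8 (mod 9).
x = 26 + 28·8 = 250.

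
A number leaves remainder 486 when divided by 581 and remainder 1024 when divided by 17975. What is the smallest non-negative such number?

Write x = 486 + 581·k. Then 581·k ≡ 1024 − 486 ≡ 538 (mod 17975).
Need 581⁻¹ mod 17975. Extended Euclid on (17975, 581):
17975 = 30·581 + 545
581 = 1·545 + 36
545 = 15·36 + 5
36 = 7·5 + 1
5 = 5·1 + 0
Back-substitute:
1 = 36 − 7·5
1 = −7·545 + 106·36
1 = 106·581 − 113·545
1 = −113·17975 + 3496·581
581⁻¹ ≡ 3496 (mod 17975), so k ≡ 3496·538 ≡ 11448 (mod 17975).
x = 486 + 581·11448 = 6651774.

6651774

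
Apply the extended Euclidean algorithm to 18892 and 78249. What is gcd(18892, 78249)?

1

Apply Euclid's algorithm to 78249 and 18892:
78249 = 4*18892 + 2681
18892 = 7*2681 + 125
2681 = 21*125 + 56
125 = 2*56 + 13
56 = 4*13 + 4
13 = 3*4 + 1
4 = 4*1 + 0
gcd(18892, 78249) = 1.
Back-substituting:
1 = 13 − 3·4
1 = −3·56 + 13·13
1 = 13·125 − 29·56
1 = −29·2681 + 622·125
1 = 622·18892 − 4383·2681
1 = −4383·78249 + 18154·18892
So 1 = (-4383)·78249 + (18154)·18892.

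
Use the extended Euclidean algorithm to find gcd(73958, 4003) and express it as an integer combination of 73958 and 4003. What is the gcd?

1

Euclidean algorithm:
73958 = 18·4003 + 1904
4003 = 2·1904 + 195
1904 = 9·195 + 149
195 = 1·149 + 46
149 = 3·46 + 11
46 = 4·11 + 2
11 = 5·2 + 1
2 = 2·1 + 0
gcd(73958, 4003) = 1.
Working backward:
1 = 11 − 5·2
1 = −5·46 + 21·11
1 = 21·149 − 68·46
1 = −68·195 + 89·149
1 = 89·1904 − 869·195
1 = −869·4003 + 1827·1904
1 = 1827·73958 − 33755·4003
So 1 = (1827)·73958 + (-33755)·4003.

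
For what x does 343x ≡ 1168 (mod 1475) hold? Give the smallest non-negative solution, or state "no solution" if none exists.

1401

First find gcd(343, 1475):
1475 = 4×343 + 103
343 = 3×103 + 34
103 = 3×34 + 1
34 = 34×1 + 0
gcd = 1, so a unique solution mod 1475 exists.
Back-substitute for the Bézout coefficients:
1 = 103 − 3·34
1 = −3·343 + 10·103
1 = 10·1475 − 43·343
So 343·(-43) ≡ 1 (mod 1475), giving 343⁻¹ ≡ 1432.
x ≡ 343⁻¹·1168 ≡ 1432·1168 ≡ 1401 (mod 1475).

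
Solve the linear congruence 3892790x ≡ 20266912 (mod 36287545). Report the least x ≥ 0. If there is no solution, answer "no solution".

no solution

gcd(3892790, 36287545):
36287545 = 9*3892790 + 1252435
3892790 = 3*1252435 + 135485
1252435 = 9*135485 + 33070
135485 = 4*33070 + 3205
33070 = 10*3205 + 1020
3205 = 3*1020 + 145
1020 = 7*145 + 5
145 = 29*5 + 0
gcd = 5, but 5 ∤ 20266912, so the congruence has no solution.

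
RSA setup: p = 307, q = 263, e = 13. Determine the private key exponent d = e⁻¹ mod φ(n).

74005

φ(n) = (p−1)(q−1) = 306·262 = 80172.
Need d with 13·d ≡ 1 (mod 80172). Apply the extended Euclidean algorithm:
80172 = 6167×13 + 1
13 = 13×1 + 0
Back-substitute:
1 = 80172 − 6167·13
So 13·(-6167) ≡ 1 (mod 80172), hence d ≡ -6167 ≡ 74005 (mod 80172).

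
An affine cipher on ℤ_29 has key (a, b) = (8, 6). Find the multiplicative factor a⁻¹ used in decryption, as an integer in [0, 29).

11

Extended Euclidean algorithm:
29 = 3*8 + 5
8 = 1*5 + 3
5 = 1*3 + 2
3 = 1*2 + 1
2 = 2*1 + 0
Since gcd(8, 29) = 1, back-substitute to write 1 as a combination:
1 = 3 − 2
1 = −5 + 2·3
1 = 2·8 − 3·5
1 = −3·29 + 11·8
So 8·11 ≡ 1 (mod 29).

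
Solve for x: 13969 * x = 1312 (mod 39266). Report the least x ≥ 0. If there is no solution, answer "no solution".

First find gcd(13969, 39266):
39266 = 2×13969 + 11328
13969 = 1×11328 + 2641
11328 = 4×2641 + 764
2641 = 3×764 + 349
764 = 2×349 + 66
349 = 5×66 + 19
66 = 3×19 + 9
19 = 2×9 + 1
9 = 9×1 + 0
gcd = 1, so a unique solution mod 39266 exists.
Back-substitute for the Bézout coefficients:
1 = 19 − 2·9
1 = −2·66 + 7·19
1 = 7·349 − 37·66
1 = −37·764 + 81·349
1 = 81·2641 − 280·764
1 = −280·11328 + 1201·2641
1 = 1201·13969 − 1481·11328
1 = −1481·39266 + 4163·13969
So 13969·(4163) ≡ 1 (mod 39266), giving 13969⁻¹ ≡ 4163.
x ≡ 13969⁻¹·1312 ≡ 4163·1312 ≡ 3882 (mod 39266).

3882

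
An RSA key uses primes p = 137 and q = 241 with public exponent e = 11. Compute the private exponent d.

φ(n) = (p−1)(q−1) = 136·240 = 32640.
Need d with 11·d ≡ 1 (mod 32640). Apply the extended Euclidean algorithm:
32640 = 2967×11 + 3
11 = 3×3 + 2
3 = 1×2 + 1
2 = 2×1 + 0
Back-substitute:
1 = 3 − 2
1 = −11 + 4·3
1 = 4·32640 − 11869·11
So 11·(-11869) ≡ 1 (mod 32640), hence d ≡ -11869 ≡ 20771 (mod 32640).

20771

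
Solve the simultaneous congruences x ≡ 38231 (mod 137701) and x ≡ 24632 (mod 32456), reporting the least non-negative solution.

4349875120

Write x = 38231 + 137701·k. Then 137701·k ≡ 24632 − 38231 ≡ 18857 (mod 32456).
Need 137701⁻¹ mod 32456. Extended Euclid on (32456, 7877):
32456 = 4*7877 + 948
7877 = 8*948 + 293
948 = 3*293 + 69
293 = 4*69 + 17
69 = 4*17 + 1
17 = 17*1 + 0
Back-substitute:
1 = 69 − 4·17
1 = −4·293 + 17·69
1 = 17·948 − 55·293
1 = −55·7877 + 457·948
1 = 457·32456 − 1883·7877
137701⁻¹ ≡ 30573 (mod 32456), so k ≡ 30573·18857 ≡ 31589 (mod 32456).
x = 38231 + 137701·31589 = 4349875120.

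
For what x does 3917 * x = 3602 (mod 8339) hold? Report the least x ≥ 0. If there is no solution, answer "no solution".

First find gcd(3917, 8339):
8339 = 2*3917 + 505
3917 = 7*505 + 382
505 = 1*382 + 123
382 = 3*123 + 13
123 = 9*13 + 6
13 = 2*6 + 1
6 = 6*1 + 0
gcd = 1, so a unique solution mod 8339 exists.
Back-substitute for the Bézout coefficients:
1 = 13 − 2·6
1 = −2·123 + 19·13
1 = 19·382 − 59·123
1 = −59·505 + 78·382
1 = 78·3917 − 605·505
1 = −605·8339 + 1288·3917
So 3917·(1288) ≡ 1 (mod 8339), giving 3917⁻¹ ≡ 1288.
x ≡ 3917⁻¹·3602 ≡ 1288·3602 ≡ 2892 (mod 8339).

2892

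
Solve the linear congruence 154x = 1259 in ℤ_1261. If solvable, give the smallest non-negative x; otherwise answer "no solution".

131

First find gcd(154, 1261):
1261 = 8*154 + 29
154 = 5*29 + 9
29 = 3*9 + 2
9 = 4*2 + 1
2 = 2*1 + 0
gcd = 1, so a unique solution mod 1261 exists.
Back-substitute for the Bézout coefficients:
1 = 9 − 4·2
1 = −4·29 + 13·9
1 = 13·154 − 69·29
1 = −69·1261 + 565·154
So 154·(565) ≡ 1 (mod 1261), giving 154⁻¹ ≡ 565.
x ≡ 154⁻¹·1259 ≡ 565·1259 ≡ 131 (mod 1261).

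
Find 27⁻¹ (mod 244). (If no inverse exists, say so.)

gcd(244, 27) by repeated division:
244 = 9*27 + 1
27 = 27*1 + 0
Since gcd(27, 244) = 1, back-substitute to write 1 as a combination:
1 = 244 − 9·27
Hence 27⁻¹ ≡ -9 ≡ 235 (mod 244).

235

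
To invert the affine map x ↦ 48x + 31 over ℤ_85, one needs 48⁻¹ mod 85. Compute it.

gcd(85, 48) by repeated division:
85 = 1·48 + 37
48 = 1·37 + 11
37 = 3·11 + 4
11 = 2·4 + 3
4 = 1·3 + 1
3 = 3·1 + 0
The gcd is 1. Working backward:
1 = 4 − 3
1 = −11 + 3·4
1 = 3·37 − 10·11
1 = −10·48 + 13·37
1 = 13·85 − 23·48
Hence 48⁻¹ ≡ -23 ≡ 62 (mod 85).

62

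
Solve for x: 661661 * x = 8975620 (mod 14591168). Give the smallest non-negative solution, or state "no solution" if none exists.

First find gcd(661661, 14591168):
14591168 = 22·661661 + 34626
661661 = 19·34626 + 3767
34626 = 9·3767 + 723
3767 = 5·723 + 152
723 = 4·152 + 115
152 = 1·115 + 37
115 = 3·37 + 4
37 = 9·4 + 1
4 = 4·1 + 0
gcd = 1, so a unique solution mod 14591168 exists.
Back-substitute for the Bézout coefficients:
1 = 37 − 9·4
1 = −9·115 + 28·37
1 = 28·152 − 37·115
1 = −37·723 + 176·152
1 = 176·3767 − 917·723
1 = −917·34626 + 8429·3767
1 = 8429·661661 − 161068·34626
1 = −161068·14591168 + 3551925·661661
So 661661·(3551925) ≡ 1 (mod 14591168), giving 661661⁻¹ ≡ 3551925.
x ≡ 661661⁻¹·8975620 ≡ 3551925·8975620 ≡ 4596756 (mod 14591168).

4596756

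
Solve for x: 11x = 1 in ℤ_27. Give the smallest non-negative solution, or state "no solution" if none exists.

5

First find gcd(11, 27):
27 = 2*11 + 5
11 = 2*5 + 1
5 = 5*1 + 0
gcd = 1, so a unique solution mod 27 exists.
Back-substitute for the Bézout coefficients:
1 = 11 − 2·5
1 = −2·27 + 5·11
So 11·(5) ≡ 1 (mod 27), giving 11⁻¹ ≡ 5.
x ≡ 11⁻¹·1 ≡ 5·1 ≡ 5 (mod 27).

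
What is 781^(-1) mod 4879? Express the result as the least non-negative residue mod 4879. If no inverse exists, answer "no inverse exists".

Extended Euclidean algorithm:
4879 = 6×781 + 193
781 = 4×193 + 9
193 = 21×9 + 4
9 = 2×4 + 1
4 = 4×1 + 0
The gcd is 1. Working backward:
1 = 9 − 2·4
1 = −2·193 + 43·9
1 = 43·781 − 174·193
1 = −174·4879 + 1087·781
So 781·1087 ≡ 1 (mod 4879).

1087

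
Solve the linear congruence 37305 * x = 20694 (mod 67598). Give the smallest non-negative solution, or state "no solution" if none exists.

First find gcd(37305, 67598):
67598 = 1*37305 + 30293
37305 = 1*30293 + 7012
30293 = 4*7012 + 2245
7012 = 3*2245 + 277
2245 = 8*277 + 29
277 = 9*29 + 16
29 = 1*16 + 13
16 = 1*13 + 3
13 = 4*3 + 1
3 = 3*1 + 0
gcd = 1, so a unique solution mod 67598 exists.
Back-substitute for the Bézout coefficients:
1 = 13 − 4·3
1 = −4·16 + 5·13
1 = 5·29 − 9·16
1 = −9·277 + 86·29
1 = 86·2245 − 697·277
1 = −697·7012 + 2177·2245
1 = 2177·30293 − 9405·7012
1 = −9405·37305 + 11582·30293
1 = 11582·67598 − 20987·37305
So 37305·(-20987) ≡ 1 (mod 67598), giving 37305⁻¹ ≡ 46611.
x ≡ 37305⁻¹·20694 ≡ 46611·20694 ≡ 12172 (mod 67598).

12172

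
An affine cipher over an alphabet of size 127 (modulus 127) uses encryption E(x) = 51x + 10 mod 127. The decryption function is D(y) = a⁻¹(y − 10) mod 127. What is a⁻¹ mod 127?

5

Run Euclid on (127, 51):
127 = 2*51 + 25
51 = 2*25 + 1
25 = 25*1 + 0
Since gcd(51, 127) = 1, back-substitute to write 1 as a combination:
1 = 51 − 2·25
1 = −2·127 + 5·51
So 51·5 ≡ 1 (mod 127).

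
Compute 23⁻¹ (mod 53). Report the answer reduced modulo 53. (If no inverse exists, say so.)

Extended Euclidean algorithm:
53 = 2×23 + 7
23 = 3×7 + 2
7 = 3×2 + 1
2 = 2×1 + 0
Since gcd(23, 53) = 1, back-substitute to write 1 as a combination:
1 = 7 − 3·2
1 = −3·23 + 10·7
1 = 10·53 − 23·23
So 23·(-23) ≡ 1 (mod 53), and -23 ≡ 30 (mod 53).

30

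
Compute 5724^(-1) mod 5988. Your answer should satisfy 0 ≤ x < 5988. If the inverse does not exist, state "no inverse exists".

Euclidean algorithm on 5988, 5724:
5988 = 1·5724 + 264
5724 = 21·264 + 180
264 = 1·180 + 84
180 = 2·84 + 12
84 = 7·12 + 0
gcd(5724, 5988) = 12 ≠ 1, so 5724 has no multiplicative inverse modulo 5988.

no inverse exists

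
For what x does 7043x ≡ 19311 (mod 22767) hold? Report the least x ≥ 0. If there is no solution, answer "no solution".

6261

First find gcd(7043, 22767):
22767 = 3×7043 + 1638
7043 = 4×1638 + 491
1638 = 3×491 + 165
491 = 2×165 + 161
165 = 1×161 + 4
161 = 40×4 + 1
4 = 4×1 + 0
gcd = 1, so a unique solution mod 22767 exists.
Back-substitute for the Bézout coefficients:
1 = 161 − 40·4
1 = −40·165 + 41·161
1 = 41·491 − 122·165
1 = −122·1638 + 407·491
1 = 407·7043 − 1750·1638
1 = −1750·22767 + 5657·7043
So 7043·(5657) ≡ 1 (mod 22767), giving 7043⁻¹ ≡ 5657.
x ≡ 7043⁻¹·19311 ≡ 5657·19311 ≡ 6261 (mod 22767).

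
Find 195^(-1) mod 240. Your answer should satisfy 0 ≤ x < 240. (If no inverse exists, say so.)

no inverse exists

Euclidean algorithm on 240, 195:
240 = 1·195 + 45
195 = 4·45 + 15
45 = 3·15 + 0
The gcd is 15, not 1, hence no inverse exists.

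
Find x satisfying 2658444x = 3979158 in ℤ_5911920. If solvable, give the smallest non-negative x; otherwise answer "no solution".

gcd(2658444, 5911920):
5911920 = 2×2658444 + 595032
2658444 = 4×595032 + 278316
595032 = 2×278316 + 38400
278316 = 7×38400 + 9516
38400 = 4×9516 + 336
9516 = 28×336 + 108
336 = 3×108 + 12
108 = 9×12 + 0
gcd = 12, but 12 ∤ 3979158, so the congruence has no solution.

no solution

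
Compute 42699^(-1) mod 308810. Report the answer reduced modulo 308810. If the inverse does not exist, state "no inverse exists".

74579

gcd(308810, 42699) by repeated division:
308810 = 7*42699 + 9917
42699 = 4*9917 + 3031
9917 = 3*3031 + 824
3031 = 3*824 + 559
824 = 1*559 + 265
559 = 2*265 + 29
265 = 9*29 + 4
29 = 7*4 + 1
4 = 4*1 + 0
The gcd is 1. Working backward:
1 = 29 − 7·4
1 = −7·265 + 64·29
1 = 64·559 − 135·265
1 = −135·824 + 199·559
1 = 199·3031 − 732·824
1 = −732·9917 + 2395·3031
1 = 2395·42699 − 10312·9917
1 = −10312·308810 + 74579·42699
So 42699·74579 ≡ 1 (mod 308810).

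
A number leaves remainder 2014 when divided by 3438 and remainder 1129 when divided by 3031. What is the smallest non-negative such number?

4756768

Write x = 2014 + 3438·k. Then 3438·k ≡ 1129 − 2014 ≡ 2146 (mod 3031).
Need 3438⁻¹ mod 3031. Extended Euclid on (3031, 407):
3031 = 7·407 + 182
407 = 2·182 + 43
182 = 4·43 + 10
43 = 4·10 + 3
10 = 3·3 + 1
3 = 3·1 + 0
Back-substitute:
1 = 10 − 3·3
1 = −3·43 + 13·10
1 = 13·182 − 55·43
1 = −55·407 + 123·182
1 = 123·3031 − 916·407
3438⁻¹ ≡ 2115 (mod 3031), so k ≡ 2115·2146 ≡ 1383 (mod 3031).
x = 2014 + 3438·1383 = 4756768.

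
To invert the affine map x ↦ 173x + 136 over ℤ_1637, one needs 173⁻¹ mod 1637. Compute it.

757

Run Euclid on (1637, 173):
1637 = 9·173 + 80
173 = 2·80 + 13
80 = 6·13 + 2
13 = 6·2 + 1
2 = 2·1 + 0
gcd = 1, so the inverse exists. Back-substitute:
1 = 13 − 6·2
1 = −6·80 + 37·13
1 = 37·173 − 80·80
1 = −80·1637 + 757·173
So 173·757 ≡ 1 (mod 1637).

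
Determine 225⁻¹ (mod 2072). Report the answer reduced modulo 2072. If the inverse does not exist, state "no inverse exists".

617

Extended Euclidean algorithm:
2072 = 9×225 + 47
225 = 4×47 + 37
47 = 1×37 + 10
37 = 3×10 + 7
10 = 1×7 + 3
7 = 2×3 + 1
3 = 3×1 + 0
Since gcd(225, 2072) = 1, back-substitute to write 1 as a combination:
1 = 7 − 2·3
1 = −2·10 + 3·7
1 = 3·37 − 11·10
1 = −11·47 + 14·37
1 = 14·225 − 67·47
1 = −67·2072 + 617·225
So 225·617 ≡ 1 (mod 2072).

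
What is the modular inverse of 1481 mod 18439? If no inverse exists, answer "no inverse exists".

gcd(18439, 1481) by repeated division:
18439 = 12*1481 + 667
1481 = 2*667 + 147
667 = 4*147 + 79
147 = 1*79 + 68
79 = 1*68 + 11
68 = 6*11 + 2
11 = 5*2 + 1
2 = 2*1 + 0
gcd = 1, so the inverse exists. Back-substitute:
1 = 11 − 5·2
1 = −5·68 + 31·11
1 = 31·79 − 36·68
1 = −36·147 + 67·79
1 = 67·667 − 304·147
1 = −304·1481 + 675·667
1 = 675·18439 − 8404·1481
So 1481·(-8404) ≡ 1 (mod 18439), and -8404 ≡ 10035 (mod 18439).

10035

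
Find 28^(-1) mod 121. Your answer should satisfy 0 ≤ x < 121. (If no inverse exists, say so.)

13

Run Euclid on (121, 28):
121 = 4*28 + 9
28 = 3*9 + 1
9 = 9*1 + 0
gcd = 1, so the inverse exists. Back-substitute:
1 = 28 − 3·9
1 = −3·121 + 13·28
So 28·13 ≡ 1 (mod 121).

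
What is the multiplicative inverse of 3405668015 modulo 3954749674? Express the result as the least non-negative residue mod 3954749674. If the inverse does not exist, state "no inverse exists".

Run Euclid on (3954749674, 3405668015):
3954749674 = 1*3405668015 + 549081659
3405668015 = 6*549081659 + 111178061
549081659 = 4*111178061 + 104369415
111178061 = 1*104369415 + 6808646
104369415 = 15*6808646 + 2239725
6808646 = 3*2239725 + 89471
2239725 = 25*89471 + 2950
89471 = 30*2950 + 971
2950 = 3*971 + 37
971 = 26*37 + 9
37 = 4*9 + 1
9 = 9*1 + 0
Since gcd(3405668015, 3954749674) = 1, back-substitute to write 1 as a combination:
1 = 37 − 4·9
1 = −4·971 + 105·37
1 = 105·2950 − 319·971
1 = −319·89471 + 9675·2950
1 = 9675·2239725 − 242194·89471
1 = −242194·6808646 + 736257·2239725
1 = 736257·104369415 − 11286049·6808646
1 = −11286049·111178061 + 12022306·104369415
1 = 12022306·549081659 − 59375273·111178061
1 = −59375273·3405668015 + 368273944·549081659
1 = 368273944·3954749674 − 427649217·3405668015
Hence 3405668015⁻¹ ≡ -427649217 ≡ 3527100457 (mod 3954749674).

3527100457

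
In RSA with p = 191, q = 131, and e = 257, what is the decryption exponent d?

14993

φ(n) = (p−1)(q−1) = 190·130 = 24700.
Need d with 257·d ≡ 1 (mod 24700). Apply the extended Euclidean algorithm:
24700 = 96*257 + 28
257 = 9*28 + 5
28 = 5*5 + 3
5 = 1*3 + 2
3 = 1*2 + 1
2 = 2*1 + 0
Back-substitute:
1 = 3 − 2
1 = −5 + 2·3
1 = 2·28 − 11·5
1 = −11·257 + 101·28
1 = 101·24700 − 9707·257
So 257·(-9707) ≡ 1 (mod 24700), hence d ≡ -9707 ≡ 14993 (mod 24700).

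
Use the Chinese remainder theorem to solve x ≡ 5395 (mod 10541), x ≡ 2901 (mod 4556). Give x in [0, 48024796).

Write x = 5395 + 10541·k. Then 10541·k ≡ 2901 − 5395 ≡ 2062 (mod 4556).
Need 10541⁻¹ mod 4556. Extended Euclid on (4556, 1429):
4556 = 3·1429 + 269
1429 = 5·269 + 84
269 = 3·84 + 17
84 = 4·17 + 16
17 = 1·16 + 1
16 = 16·1 + 0
Back-substitute:
1 = 17 − 16
1 = −84 + 5·17
1 = 5·269 − 16·84
1 = −16·1429 + 85·269
1 = 85·4556 − 271·1429
10541⁻¹ ≡ 4285 (mod 4556), so k ≡ 4285·2062 ≡ 1586 (mod 4556).
x = 5395 + 10541·1586 = 16723421.

16723421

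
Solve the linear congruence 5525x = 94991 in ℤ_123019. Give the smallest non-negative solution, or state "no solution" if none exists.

3602

First find gcd(5525, 123019):
123019 = 22*5525 + 1469
5525 = 3*1469 + 1118
1469 = 1*1118 + 351
1118 = 3*351 + 65
351 = 5*65 + 26
65 = 2*26 + 13
26 = 2*13 + 0
gcd = 13 and 13 | 94991, so solutions exist. Divide through by 13: 425x ≡ 7307 (mod 9463).
Now find 425⁻¹ mod 9463:
9463 = 22×425 + 113
425 = 3×113 + 86
113 = 1×86 + 27
86 = 3×27 + 5
27 = 5×5 + 2
5 = 2×2 + 1
2 = 2×1 + 0
Back-substitute:
1 = 5 − 2·2
1 = −2·27 + 11·5
1 = 11·86 − 35·27
1 = −35·113 + 46·86
1 = 46·425 − 173·113
1 = −173·9463 + 3852·425
So 425⁻¹ ≡ 3852 (mod 9463).
Then x ≡ 3852·7307 ≡ 3602 (mod 9463); the smallest non-negative solution is x = 3602.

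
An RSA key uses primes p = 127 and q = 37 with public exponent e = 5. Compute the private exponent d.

φ(n) = (p−1)(q−1) = 126·36 = 4536.
Need d with 5·d ≡ 1 (mod 4536). Apply the extended Euclidean algorithm:
4536 = 907*5 + 1
5 = 5*1 + 0
Back-substitute:
1 = 4536 − 907·5
So 5·(-907) ≡ 1 (mod 4536), hence d ≡ -907 ≡ 3629 (mod 4536).

3629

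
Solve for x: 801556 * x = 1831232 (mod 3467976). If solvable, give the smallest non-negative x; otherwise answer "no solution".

386342

First find gcd(801556, 3467976):
3467976 = 4×801556 + 261752
801556 = 3×261752 + 16300
261752 = 16×16300 + 952
16300 = 17×952 + 116
952 = 8×116 + 24
116 = 4×24 + 20
24 = 1×20 + 4
20 = 5×4 + 0
gcd = 4 and 4 | 1831232, so solutions exist. Divide through by 4: 200389x ≡ 457808 (mod 866994).
Now find 200389⁻¹ mod 866994:
866994 = 4*200389 + 65438
200389 = 3*65438 + 4075
65438 = 16*4075 + 238
4075 = 17*238 + 29
238 = 8*29 + 6
29 = 4*6 + 5
6 = 1*5 + 1
5 = 5*1 + 0
Back-substitute:
1 = 6 − 5
1 = −29 + 5·6
1 = 5·238 − 41·29
1 = −41·4075 + 702·238
1 = 702·65438 − 11273·4075
1 = −11273·200389 + 34521·65438
1 = 34521·866994 − 149357·200389
So 200389·(-149357) ≡ 1 (mod 866994), i.e. 200389⁻¹ ≡ 717637.
Then x ≡ 717637·457808 ≡ 386342 (mod 866994); the smallest non-negative solution is x = 386342.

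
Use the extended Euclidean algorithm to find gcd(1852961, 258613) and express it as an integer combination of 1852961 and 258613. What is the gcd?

1

Repeated division:
1852961 = 7×258613 + 42670
258613 = 6×42670 + 2593
42670 = 16×2593 + 1182
2593 = 2×1182 + 229
1182 = 5×229 + 37
229 = 6×37 + 7
37 = 5×7 + 2
7 = 3×2 + 1
2 = 2×1 + 0
gcd(1852961, 258613) = 1.
Express as a combination:
1 = 7 − 3·2
1 = −3·37 + 16·7
1 = 16·229 − 99·37
1 = −99·1182 + 511·229
1 = 511·2593 − 1121·1182
1 = −1121·42670 + 18447·2593
1 = 18447·258613 − 111803·42670
1 = −111803·1852961 + 801068·258613
So 1 = (-111803)·1852961 + (801068)·258613.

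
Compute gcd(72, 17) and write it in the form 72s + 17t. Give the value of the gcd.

Repeated division:
72 = 4×17 + 4
17 = 4×4 + 1
4 = 4×1 + 0
gcd(72, 17) = 1.
Working backward:
1 = 17 − 4·4
1 = −4·72 + 17·17
So 1 = (-4)·72 + (17)·17.

1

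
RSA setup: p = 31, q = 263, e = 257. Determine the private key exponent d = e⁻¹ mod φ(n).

7493

φ(n) = (p−1)(q−1) = 30·262 = 7860.
Need d with 257·d ≡ 1 (mod 7860). Apply the extended Euclidean algorithm:
7860 = 30·257 + 150
257 = 1·150 + 107
150 = 1·107 + 43
107 = 2·43 + 21
43 = 2·21 + 1
21 = 21·1 + 0
Back-substitute:
1 = 43 − 2·21
1 = −2·107 + 5·43
1 = 5·150 − 7·107
1 = −7·257 + 12·150
1 = 12·7860 − 367·257
So 257·(-367) ≡ 1 (mod 7860), hence d ≡ -367 ≡ 7493 (mod 7860).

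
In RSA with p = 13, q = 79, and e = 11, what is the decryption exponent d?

φ(n) = (p−1)(q−1) = 12·78 = 936.
Need d with 11·d ≡ 1 (mod 936). Apply the extended Euclidean algorithm:
936 = 85*11 + 1
11 = 11*1 + 0
Back-substitute:
1 = 936 − 85·11
So 11·(-85) ≡ 1 (mod 936), hence d ≡ -85 ≡ 851 (mod 936).

851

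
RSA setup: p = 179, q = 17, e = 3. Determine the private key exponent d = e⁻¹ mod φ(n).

1899

φ(n) = (p−1)(q−1) = 178·16 = 2848.
Need d with 3·d ≡ 1 (mod 2848). Apply the extended Euclidean algorithm:
2848 = 949*3 + 1
3 = 3*1 + 0
Back-substitute:
1 = 2848 − 949·3
So 3·(-949) ≡ 1 (mod 2848), hence d ≡ -949 ≡ 1899 (mod 2848).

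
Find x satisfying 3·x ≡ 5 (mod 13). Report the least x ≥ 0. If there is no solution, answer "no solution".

First find gcd(3, 13):
13 = 4·3 + 1
3 = 3·1 + 0
gcd = 1, so a unique solution mod 13 exists.
Back-substitute for the Bézout coefficients:
1 = 13 − 4·3
So 3·(-4) ≡ 1 (mod 13), giving 3⁻¹ ≡ 9.
x ≡ 3⁻¹·5 ≡ 9·5 ≡ 6 (mod 13).

6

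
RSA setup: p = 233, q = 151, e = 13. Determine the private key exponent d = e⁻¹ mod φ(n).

φ(n) = (p−1)(q−1) = 232·150 = 34800.
Need d with 13·d ≡ 1 (mod 34800). Apply the extended Euclidean algorithm:
34800 = 2676×13 + 12
13 = 1×12 + 1
12 = 12×1 + 0
Back-substitute:
1 = 13 − 12
1 = −34800 + 2677·13
So 13·2677 ≡ 1 (mod 34800), hence d = 2677.

2677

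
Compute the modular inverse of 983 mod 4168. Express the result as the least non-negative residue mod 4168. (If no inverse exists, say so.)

2031

gcd(4168, 983) by repeated division:
4168 = 4×983 + 236
983 = 4×236 + 39
236 = 6×39 + 2
39 = 19×2 + 1
2 = 2×1 + 0
Since gcd(983, 4168) = 1, back-substitute to write 1 as a combination:
1 = 39 − 19·2
1 = −19·236 + 115·39
1 = 115·983 − 479·236
1 = −479·4168 + 2031·983
So 983·2031 ≡ 1 (mod 4168).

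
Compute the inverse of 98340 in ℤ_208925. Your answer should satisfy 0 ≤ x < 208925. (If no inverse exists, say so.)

no inverse exists

Euclidean algorithm on 208925, 98340:
208925 = 2*98340 + 12245
98340 = 8*12245 + 380
12245 = 32*380 + 85
380 = 4*85 + 40
85 = 2*40 + 5
40 = 8*5 + 0
The gcd is 5, not 1, hence no inverse exists.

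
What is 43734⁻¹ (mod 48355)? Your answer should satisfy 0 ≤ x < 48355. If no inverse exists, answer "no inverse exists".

Apply the Euclidean algorithm to 48355 and 43734:
48355 = 1·43734 + 4621
43734 = 9·4621 + 2145
4621 = 2·2145 + 331
2145 = 6·331 + 159
331 = 2·159 + 13
159 = 12·13 + 3
13 = 4·3 + 1
3 = 3·1 + 0
The gcd is 1. Working backward:
1 = 13 − 4·3
1 = −4·159 + 49·13
1 = 49·331 − 102·159
1 = −102·2145 + 661·331
1 = 661·4621 − 1424·2145
1 = −1424·43734 + 13477·4621
1 = 13477·48355 − 14901·43734
Thus 43734·(-14901) ≡ 1 (mod 48355); reducing, -14901 mod 48355 = 33454.

33454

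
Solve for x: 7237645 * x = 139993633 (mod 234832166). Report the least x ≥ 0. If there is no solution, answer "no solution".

First find gcd(7237645, 234832166):
234832166 = 32·7237645 + 3227526
7237645 = 2·3227526 + 782593
3227526 = 4·782593 + 97154
782593 = 8·97154 + 5361
97154 = 18·5361 + 656
5361 = 8·656 + 113
656 = 5·113 + 91
113 = 1·91 + 22
91 = 4·22 + 3
22 = 7·3 + 1
3 = 3·1 + 0
gcd = 1, so a unique solution mod 234832166 exists.
Back-substitute for the Bézout coefficients:
1 = 22 − 7·3
1 = −7·91 + 29·22
1 = 29·113 − 36·91
1 = −36·656 + 209·113
1 = 209·5361 − 1708·656
1 = −1708·97154 + 30953·5361
1 = 30953·782593 − 249332·97154
1 = −249332·3227526 + 1028281·782593
1 = 1028281·7237645 − 2305894·3227526
1 = −2305894·234832166 + 74816889·7237645
So 7237645·(74816889) ≡ 1 (mod 234832166), giving 7237645⁻¹ ≡ 74816889.
x ≡ 7237645⁻¹·139993633 ≡ 74816889·139993633 ≡ 114123797 (mod 234832166).

114123797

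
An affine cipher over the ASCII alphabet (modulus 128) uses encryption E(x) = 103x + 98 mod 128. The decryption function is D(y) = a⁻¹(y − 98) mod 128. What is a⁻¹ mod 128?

Extended Euclidean algorithm:
128 = 1·103 + 25
103 = 4·25 + 3
25 = 8·3 + 1
3 = 3·1 + 0
The gcd is 1. Working backward:
1 = 25 − 8·3
1 = −8·103 + 33·25
1 = 33·128 − 41·103
So 103·(-41) ≡ 1 (mod 128), and -41 ≡ 87 (mod 128).

87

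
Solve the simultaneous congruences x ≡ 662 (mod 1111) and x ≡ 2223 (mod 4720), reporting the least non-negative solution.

4212463

Write x = 662 + 1111·k. Then 1111·k ≡ 2223 − 662 ≡ 1561 (mod 4720).
Need 1111⁻¹ mod 4720. Extended Euclid on (4720, 1111):
4720 = 4*1111 + 276
1111 = 4*276 + 7
276 = 39*7 + 3
7 = 2*3 + 1
3 = 3*1 + 0
Back-substitute:
1 = 7 − 2·3
1 = −2·276 + 79·7
1 = 79·1111 − 318·276
1 = −318·4720 + 1351·1111
1111⁻¹ ≡ 1351 (mod 4720), so k ≡ 1351·1561 ≡ 3791 (mod 4720).
x = 662 + 1111·3791 = 4212463.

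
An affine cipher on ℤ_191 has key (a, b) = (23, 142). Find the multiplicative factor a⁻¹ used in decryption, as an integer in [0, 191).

Run Euclid on (191, 23):
191 = 8×23 + 7
23 = 3×7 + 2
7 = 3×2 + 1
2 = 2×1 + 0
gcd = 1, so the inverse exists. Back-substitute:
1 = 7 − 3·2
1 = −3·23 + 10·7
1 = 10·191 − 83·23
Hence 23⁻¹ ≡ -83 ≡ 108 (mod 191).

108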